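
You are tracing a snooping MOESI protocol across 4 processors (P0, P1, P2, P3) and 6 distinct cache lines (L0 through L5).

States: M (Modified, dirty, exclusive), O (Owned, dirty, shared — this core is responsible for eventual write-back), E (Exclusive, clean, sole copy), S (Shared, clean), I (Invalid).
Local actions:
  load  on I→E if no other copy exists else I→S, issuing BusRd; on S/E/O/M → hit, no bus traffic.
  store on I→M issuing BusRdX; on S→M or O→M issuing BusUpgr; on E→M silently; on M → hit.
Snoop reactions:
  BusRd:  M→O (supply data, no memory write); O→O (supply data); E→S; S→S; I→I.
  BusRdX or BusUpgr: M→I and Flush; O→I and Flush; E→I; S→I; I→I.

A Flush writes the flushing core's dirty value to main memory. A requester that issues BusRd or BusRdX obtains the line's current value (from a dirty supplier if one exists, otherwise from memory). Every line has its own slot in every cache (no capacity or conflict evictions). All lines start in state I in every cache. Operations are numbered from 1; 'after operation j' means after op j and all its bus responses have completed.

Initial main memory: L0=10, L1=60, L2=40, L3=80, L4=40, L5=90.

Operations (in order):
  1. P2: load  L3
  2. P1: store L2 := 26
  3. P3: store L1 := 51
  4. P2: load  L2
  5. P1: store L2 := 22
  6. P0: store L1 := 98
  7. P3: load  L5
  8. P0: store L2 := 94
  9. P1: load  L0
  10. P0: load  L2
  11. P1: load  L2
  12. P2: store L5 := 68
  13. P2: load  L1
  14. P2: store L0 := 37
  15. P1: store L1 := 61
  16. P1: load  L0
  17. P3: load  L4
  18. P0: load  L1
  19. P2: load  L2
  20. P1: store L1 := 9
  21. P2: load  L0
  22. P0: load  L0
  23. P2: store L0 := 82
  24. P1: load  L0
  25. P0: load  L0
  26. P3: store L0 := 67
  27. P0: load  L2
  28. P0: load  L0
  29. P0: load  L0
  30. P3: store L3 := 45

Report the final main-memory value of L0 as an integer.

memory[L0] = 82

step 1: P2: load  L3  ⟶  IIEI  (L3)  txn=BusRd  M[L3]=80
step 2: P1: store L2 := 26  ⟶  IMII  (L2)  txn=BusRdX  M[L2]=40
step 3: P3: store L1 := 51  ⟶  IIIM  (L1)  txn=BusRdX  M[L1]=60
step 4: P2: load  L2  ⟶  IOSI  (L2)  txn=BusRd  M[L2]=40
step 5: P1: store L2 := 22  ⟶  IMII  (L2)  txn=BusUpgr  M[L2]=40
step 6: P0: store L1 := 98  ⟶  MIII  (L1)  txn=BusRdX+Flush  M[L1]=51
step 7: P3: load  L5  ⟶  IIIE  (L5)  txn=BusRd  M[L5]=90
step 8: P0: store L2 := 94  ⟶  MIII  (L2)  txn=BusRdX+Flush  M[L2]=22
step 9: P1: load  L0  ⟶  IEII  (L0)  txn=BusRd  M[L0]=10
step 10: P0: load  L2  ⟶  MIII  (L2)  txn=∅  M[L2]=22
step 11: P1: load  L2  ⟶  OSII  (L2)  txn=BusRd  M[L2]=22
step 12: P2: store L5 := 68  ⟶  IIMI  (L5)  txn=BusRdX  M[L5]=90
step 13: P2: load  L1  ⟶  OISI  (L1)  txn=BusRd  M[L1]=51
step 14: P2: store L0 := 37  ⟶  IIMI  (L0)  txn=BusRdX  M[L0]=10
step 15: P1: store L1 := 61  ⟶  IMII  (L1)  txn=BusRdX+Flush  M[L1]=98
step 16: P1: load  L0  ⟶  ISOI  (L0)  txn=BusRd  M[L0]=10
step 17: P3: load  L4  ⟶  IIIE  (L4)  txn=BusRd  M[L4]=40
step 18: P0: load  L1  ⟶  SOII  (L1)  txn=BusRd  M[L1]=98
step 19: P2: load  L2  ⟶  OSSI  (L2)  txn=BusRd  M[L2]=22
step 20: P1: store L1 := 9  ⟶  IMII  (L1)  txn=BusUpgr  M[L1]=98
step 21: P2: load  L0  ⟶  ISOI  (L0)  txn=∅  M[L0]=10
step 22: P0: load  L0  ⟶  SSOI  (L0)  txn=BusRd  M[L0]=10
step 23: P2: store L0 := 82  ⟶  IIMI  (L0)  txn=BusUpgr  M[L0]=10
step 24: P1: load  L0  ⟶  ISOI  (L0)  txn=BusRd  M[L0]=10
step 25: P0: load  L0  ⟶  SSOI  (L0)  txn=BusRd  M[L0]=10
step 26: P3: store L0 := 67  ⟶  IIIM  (L0)  txn=BusRdX+Flush  M[L0]=82
step 27: P0: load  L2  ⟶  OSSI  (L2)  txn=∅  M[L2]=22
step 28: P0: load  L0  ⟶  SIIO  (L0)  txn=BusRd  M[L0]=82
step 29: P0: load  L0  ⟶  SIIO  (L0)  txn=∅  M[L0]=82
step 30: P3: store L3 := 45  ⟶  IIIM  (L3)  txn=BusRdX  M[L3]=80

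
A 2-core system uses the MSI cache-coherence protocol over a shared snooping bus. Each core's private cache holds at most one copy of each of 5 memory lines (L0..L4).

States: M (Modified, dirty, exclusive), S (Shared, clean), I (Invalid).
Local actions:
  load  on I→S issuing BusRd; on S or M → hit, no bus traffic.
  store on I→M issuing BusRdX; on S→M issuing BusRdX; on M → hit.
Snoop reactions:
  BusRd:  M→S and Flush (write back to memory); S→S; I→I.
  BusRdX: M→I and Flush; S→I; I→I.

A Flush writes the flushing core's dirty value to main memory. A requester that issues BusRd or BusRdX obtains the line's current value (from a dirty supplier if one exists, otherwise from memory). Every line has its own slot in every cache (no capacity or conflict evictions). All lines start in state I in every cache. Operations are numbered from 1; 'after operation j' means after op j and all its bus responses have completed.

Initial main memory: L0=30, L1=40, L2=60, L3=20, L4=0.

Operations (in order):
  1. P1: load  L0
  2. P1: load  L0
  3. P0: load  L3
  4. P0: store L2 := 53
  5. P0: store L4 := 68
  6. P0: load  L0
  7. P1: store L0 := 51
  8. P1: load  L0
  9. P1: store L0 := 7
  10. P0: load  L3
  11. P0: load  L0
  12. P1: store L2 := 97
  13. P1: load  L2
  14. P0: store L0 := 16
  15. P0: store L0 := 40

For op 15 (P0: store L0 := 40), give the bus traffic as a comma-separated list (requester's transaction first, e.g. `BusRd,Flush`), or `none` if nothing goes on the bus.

[1] P1: load  L0 | P0:I, P1:S(30) | bus: BusRd
[2] P1: load  L0 | P0:I, P1:S(30) | bus: none
[3] P0: load  L3 | P0:S(20), P1:I | bus: BusRd
[4] P0: store L2 := 53 | P0:M(53), P1:I | bus: BusRdX
[5] P0: store L4 := 68 | P0:M(68), P1:I | bus: BusRdX
[6] P0: load  L0 | P0:S(30), P1:S(30) | bus: BusRd
[7] P1: store L0 := 51 | P0:I, P1:M(51) | bus: BusRdX
[8] P1: load  L0 | P0:I, P1:M(51) | bus: none
[9] P1: store L0 := 7 | P0:I, P1:M(7) | bus: none
[10] P0: load  L3 | P0:S(20), P1:I | bus: none
[11] P0: load  L0 | P0:S(7), P1:S(7) | bus: BusRd,Flush
[12] P1: store L2 := 97 | P0:I, P1:M(97) | bus: BusRdX,Flush
[13] P1: load  L2 | P0:I, P1:M(97) | bus: none
[14] P0: store L0 := 16 | P0:M(16), P1:I | bus: BusRdX
[15] P0: store L0 := 40 | P0:M(40), P1:I | bus: none

bus = none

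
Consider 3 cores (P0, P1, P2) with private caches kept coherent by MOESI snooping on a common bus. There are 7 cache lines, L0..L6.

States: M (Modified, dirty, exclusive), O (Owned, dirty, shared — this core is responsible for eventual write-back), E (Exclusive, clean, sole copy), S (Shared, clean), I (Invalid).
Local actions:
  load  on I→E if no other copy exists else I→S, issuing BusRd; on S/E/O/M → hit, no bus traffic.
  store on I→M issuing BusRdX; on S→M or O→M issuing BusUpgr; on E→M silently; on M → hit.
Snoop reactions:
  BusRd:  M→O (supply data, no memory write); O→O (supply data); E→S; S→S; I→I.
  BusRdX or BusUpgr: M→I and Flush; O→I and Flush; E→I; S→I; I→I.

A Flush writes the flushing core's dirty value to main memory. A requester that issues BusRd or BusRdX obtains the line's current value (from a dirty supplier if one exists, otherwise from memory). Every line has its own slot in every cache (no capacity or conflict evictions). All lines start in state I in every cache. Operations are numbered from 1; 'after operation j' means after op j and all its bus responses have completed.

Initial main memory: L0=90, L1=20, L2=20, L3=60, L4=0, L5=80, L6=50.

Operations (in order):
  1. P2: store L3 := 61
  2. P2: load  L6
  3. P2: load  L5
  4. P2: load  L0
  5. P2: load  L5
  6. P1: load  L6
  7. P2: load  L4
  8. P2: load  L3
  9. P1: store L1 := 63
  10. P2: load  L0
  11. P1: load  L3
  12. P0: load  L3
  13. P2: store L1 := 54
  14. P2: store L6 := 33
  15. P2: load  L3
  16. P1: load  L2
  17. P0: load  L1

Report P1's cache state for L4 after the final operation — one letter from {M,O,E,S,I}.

1. P2: store L3 := 61  bus=[BusRdX]  L3: P0=I P1=I P2=M  mem[L3]=60
2. P2: load  L6  bus=[BusRd]  L6: P0=I P1=I P2=E  mem[L6]=50
3. P2: load  L5  bus=[BusRd]  L5: P0=I P1=I P2=E  mem[L5]=80
4. P2: load  L0  bus=[BusRd]  L0: P0=I P1=I P2=E  mem[L0]=90
5. P2: load  L5  bus=[-]  L5: P0=I P1=I P2=E  mem[L5]=80
6. P1: load  L6  bus=[BusRd]  L6: P0=I P1=S P2=S  mem[L6]=50
7. P2: load  L4  bus=[BusRd]  L4: P0=I P1=I P2=E  mem[L4]=0
8. P2: load  L3  bus=[-]  L3: P0=I P1=I P2=M  mem[L3]=60
9. P1: store L1 := 63  bus=[BusRdX]  L1: P0=I P1=M P2=I  mem[L1]=20
10. P2: load  L0  bus=[-]  L0: P0=I P1=I P2=E  mem[L0]=90
11. P1: load  L3  bus=[BusRd]  L3: P0=I P1=S P2=O  mem[L3]=60
12. P0: load  L3  bus=[BusRd]  L3: P0=S P1=S P2=O  mem[L3]=60
13. P2: store L1 := 54  bus=[BusRdX,Flush]  L1: P0=I P1=I P2=M  mem[L1]=63
14. P2: store L6 := 33  bus=[BusUpgr]  L6: P0=I P1=I P2=M  mem[L6]=50
15. P2: load  L3  bus=[-]  L3: P0=S P1=S P2=O  mem[L3]=60
16. P1: load  L2  bus=[BusRd]  L2: P0=I P1=E P2=I  mem[L2]=20
17. P0: load  L1  bus=[BusRd]  L1: P0=S P1=I P2=O  mem[L1]=63

state = I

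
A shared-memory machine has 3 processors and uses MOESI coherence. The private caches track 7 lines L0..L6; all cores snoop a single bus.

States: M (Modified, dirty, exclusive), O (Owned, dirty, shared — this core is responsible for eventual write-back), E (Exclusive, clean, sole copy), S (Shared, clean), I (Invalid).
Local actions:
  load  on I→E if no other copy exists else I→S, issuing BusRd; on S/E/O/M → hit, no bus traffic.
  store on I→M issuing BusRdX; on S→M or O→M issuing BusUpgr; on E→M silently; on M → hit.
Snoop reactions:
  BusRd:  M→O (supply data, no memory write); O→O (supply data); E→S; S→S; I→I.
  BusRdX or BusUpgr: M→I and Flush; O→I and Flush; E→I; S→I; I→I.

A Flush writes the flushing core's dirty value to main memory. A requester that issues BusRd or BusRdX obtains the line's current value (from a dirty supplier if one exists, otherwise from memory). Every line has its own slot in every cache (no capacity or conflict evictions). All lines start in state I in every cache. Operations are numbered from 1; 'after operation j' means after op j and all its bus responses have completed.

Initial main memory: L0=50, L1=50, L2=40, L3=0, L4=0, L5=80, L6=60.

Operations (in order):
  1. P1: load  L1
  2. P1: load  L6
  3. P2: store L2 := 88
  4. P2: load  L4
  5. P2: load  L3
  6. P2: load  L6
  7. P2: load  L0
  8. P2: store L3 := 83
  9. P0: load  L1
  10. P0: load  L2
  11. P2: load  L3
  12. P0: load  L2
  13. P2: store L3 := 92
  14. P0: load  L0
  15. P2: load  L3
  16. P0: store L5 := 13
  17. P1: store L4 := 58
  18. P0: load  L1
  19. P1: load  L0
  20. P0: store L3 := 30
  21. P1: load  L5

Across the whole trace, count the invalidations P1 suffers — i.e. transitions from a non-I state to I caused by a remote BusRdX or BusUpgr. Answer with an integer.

step 1: P1: load  L1  ⟶  IEI  (L1)  txn=BusRd  M[L1]=50
step 2: P1: load  L6  ⟶  IEI  (L6)  txn=BusRd  M[L6]=60
step 3: P2: store L2 := 88  ⟶  IIM  (L2)  txn=BusRdX  M[L2]=40
step 4: P2: load  L4  ⟶  IIE  (L4)  txn=BusRd  M[L4]=0
step 5: P2: load  L3  ⟶  IIE  (L3)  txn=BusRd  M[L3]=0
step 6: P2: load  L6  ⟶  ISS  (L6)  txn=BusRd  M[L6]=60
step 7: P2: load  L0  ⟶  IIE  (L0)  txn=BusRd  M[L0]=50
step 8: P2: store L3 := 83  ⟶  IIM  (L3)  txn=∅  M[L3]=0
step 9: P0: load  L1  ⟶  SSI  (L1)  txn=BusRd  M[L1]=50
step 10: P0: load  L2  ⟶  SIO  (L2)  txn=BusRd  M[L2]=40
step 11: P2: load  L3  ⟶  IIM  (L3)  txn=∅  M[L3]=0
step 12: P0: load  L2  ⟶  SIO  (L2)  txn=∅  M[L2]=40
step 13: P2: store L3 := 92  ⟶  IIM  (L3)  txn=∅  M[L3]=0
step 14: P0: load  L0  ⟶  SIS  (L0)  txn=BusRd  M[L0]=50
step 15: P2: load  L3  ⟶  IIM  (L3)  txn=∅  M[L3]=0
step 16: P0: store L5 := 13  ⟶  MII  (L5)  txn=BusRdX  M[L5]=80
step 17: P1: store L4 := 58  ⟶  IMI  (L4)  txn=BusRdX  M[L4]=0
step 18: P0: load  L1  ⟶  SSI  (L1)  txn=∅  M[L1]=50
step 19: P1: load  L0  ⟶  SSS  (L0)  txn=BusRd  M[L0]=50
step 20: P0: store L3 := 30  ⟶  MII  (L3)  txn=BusRdX+Flush  M[L3]=92
step 21: P1: load  L5  ⟶  OSI  (L5)  txn=BusRd  M[L5]=80

invalidations = 0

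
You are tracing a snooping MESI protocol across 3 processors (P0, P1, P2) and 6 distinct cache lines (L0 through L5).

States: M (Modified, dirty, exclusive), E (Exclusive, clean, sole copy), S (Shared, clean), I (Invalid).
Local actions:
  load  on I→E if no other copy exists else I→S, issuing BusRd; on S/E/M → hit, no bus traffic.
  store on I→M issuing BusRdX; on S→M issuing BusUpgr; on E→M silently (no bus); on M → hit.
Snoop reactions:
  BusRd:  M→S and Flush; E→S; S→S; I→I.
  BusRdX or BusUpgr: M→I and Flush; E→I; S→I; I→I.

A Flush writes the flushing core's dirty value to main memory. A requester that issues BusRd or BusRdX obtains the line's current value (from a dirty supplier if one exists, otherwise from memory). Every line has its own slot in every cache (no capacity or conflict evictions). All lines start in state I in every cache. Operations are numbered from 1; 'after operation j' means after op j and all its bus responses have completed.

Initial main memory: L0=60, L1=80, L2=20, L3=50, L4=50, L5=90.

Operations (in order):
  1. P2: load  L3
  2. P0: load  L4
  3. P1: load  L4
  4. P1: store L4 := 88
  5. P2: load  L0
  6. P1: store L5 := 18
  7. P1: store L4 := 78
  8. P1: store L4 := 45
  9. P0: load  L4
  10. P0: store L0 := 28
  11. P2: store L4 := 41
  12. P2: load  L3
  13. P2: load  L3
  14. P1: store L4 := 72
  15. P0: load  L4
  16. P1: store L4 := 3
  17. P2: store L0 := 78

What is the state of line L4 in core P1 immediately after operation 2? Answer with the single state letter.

state = I

[1] P2: load  L3 | P0:I, P1:I, P2:E(50) | bus: BusRd
[2] P0: load  L4 | P0:E(50), P1:I, P2:I | bus: BusRd
[3] P1: load  L4 | P0:S(50), P1:S(50), P2:I | bus: BusRd
[4] P1: store L4 := 88 | P0:I, P1:M(88), P2:I | bus: BusUpgr
[5] P2: load  L0 | P0:I, P1:I, P2:E(60) | bus: BusRd
[6] P1: store L5 := 18 | P0:I, P1:M(18), P2:I | bus: BusRdX
[7] P1: store L4 := 78 | P0:I, P1:M(78), P2:I | bus: none
[8] P1: store L4 := 45 | P0:I, P1:M(45), P2:I | bus: none
[9] P0: load  L4 | P0:S(45), P1:S(45), P2:I | bus: BusRd,Flush
[10] P0: store L0 := 28 | P0:M(28), P1:I, P2:I | bus: BusRdX
[11] P2: store L4 := 41 | P0:I, P1:I, P2:M(41) | bus: BusRdX
[12] P2: load  L3 | P0:I, P1:I, P2:E(50) | bus: none
[13] P2: load  L3 | P0:I, P1:I, P2:E(50) | bus: none
[14] P1: store L4 := 72 | P0:I, P1:M(72), P2:I | bus: BusRdX,Flush
[15] P0: load  L4 | P0:S(72), P1:S(72), P2:I | bus: BusRd,Flush
[16] P1: store L4 := 3 | P0:I, P1:M(3), P2:I | bus: BusUpgr
[17] P2: store L0 := 78 | P0:I, P1:I, P2:M(78) | bus: BusRdX,Flush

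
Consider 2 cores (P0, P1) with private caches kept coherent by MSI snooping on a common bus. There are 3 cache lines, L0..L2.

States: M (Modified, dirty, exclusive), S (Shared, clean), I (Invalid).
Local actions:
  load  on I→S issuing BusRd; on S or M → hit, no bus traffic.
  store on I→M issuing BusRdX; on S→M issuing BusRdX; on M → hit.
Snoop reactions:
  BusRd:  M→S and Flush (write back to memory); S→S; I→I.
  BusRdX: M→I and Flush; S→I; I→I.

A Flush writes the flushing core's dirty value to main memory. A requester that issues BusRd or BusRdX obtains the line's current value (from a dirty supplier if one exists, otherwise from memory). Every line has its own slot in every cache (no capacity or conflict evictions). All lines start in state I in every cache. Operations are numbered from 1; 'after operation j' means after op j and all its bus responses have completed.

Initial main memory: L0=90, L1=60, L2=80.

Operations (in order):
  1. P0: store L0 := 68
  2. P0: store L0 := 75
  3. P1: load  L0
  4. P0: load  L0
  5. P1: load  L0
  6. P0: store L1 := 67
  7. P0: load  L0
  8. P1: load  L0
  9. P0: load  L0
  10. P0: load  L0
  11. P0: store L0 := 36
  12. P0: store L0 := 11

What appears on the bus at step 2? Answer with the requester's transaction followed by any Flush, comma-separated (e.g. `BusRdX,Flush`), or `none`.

[1] P0: store L0 := 68 | P0:M(68), P1:I | bus: BusRdX
[2] P0: store L0 := 75 | P0:M(75), P1:I | bus: none
[3] P1: load  L0 | P0:S(75), P1:S(75) | bus: BusRd,Flush
[4] P0: load  L0 | P0:S(75), P1:S(75) | bus: none
[5] P1: load  L0 | P0:S(75), P1:S(75) | bus: none
[6] P0: store L1 := 67 | P0:M(67), P1:I | bus: BusRdX
[7] P0: load  L0 | P0:S(75), P1:S(75) | bus: none
[8] P1: load  L0 | P0:S(75), P1:S(75) | bus: none
[9] P0: load  L0 | P0:S(75), P1:S(75) | bus: none
[10] P0: load  L0 | P0:S(75), P1:S(75) | bus: none
[11] P0: store L0 := 36 | P0:M(36), P1:I | bus: BusRdX
[12] P0: store L0 := 11 | P0:M(11), P1:I | bus: none

bus = none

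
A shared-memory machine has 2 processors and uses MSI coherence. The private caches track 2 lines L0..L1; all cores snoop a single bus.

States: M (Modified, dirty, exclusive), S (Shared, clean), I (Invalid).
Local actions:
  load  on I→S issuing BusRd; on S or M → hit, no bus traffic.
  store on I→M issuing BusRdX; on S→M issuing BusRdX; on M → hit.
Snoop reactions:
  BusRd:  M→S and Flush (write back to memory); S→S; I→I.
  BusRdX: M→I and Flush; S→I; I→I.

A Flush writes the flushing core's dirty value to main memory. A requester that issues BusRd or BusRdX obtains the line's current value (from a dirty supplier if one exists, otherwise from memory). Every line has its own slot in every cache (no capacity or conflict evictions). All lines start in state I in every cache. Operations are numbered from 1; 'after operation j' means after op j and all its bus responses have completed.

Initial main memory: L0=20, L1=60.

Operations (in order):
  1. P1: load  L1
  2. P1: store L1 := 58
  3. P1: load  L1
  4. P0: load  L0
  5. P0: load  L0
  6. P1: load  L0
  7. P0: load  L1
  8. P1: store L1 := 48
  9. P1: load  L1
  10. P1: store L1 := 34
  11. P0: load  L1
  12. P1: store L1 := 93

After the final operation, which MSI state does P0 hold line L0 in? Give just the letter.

1. P1: load  L1  bus=[BusRd]  L1: P0=I P1=S  mem[L1]=60
2. P1: store L1 := 58  bus=[BusRdX]  L1: P0=I P1=M  mem[L1]=60
3. P1: load  L1  bus=[-]  L1: P0=I P1=M  mem[L1]=60
4. P0: load  L0  bus=[BusRd]  L0: P0=S P1=I  mem[L0]=20
5. P0: load  L0  bus=[-]  L0: P0=S P1=I  mem[L0]=20
6. P1: load  L0  bus=[BusRd]  L0: P0=S P1=S  mem[L0]=20
7. P0: load  L1  bus=[BusRd,Flush]  L1: P0=S P1=S  mem[L1]=58
8. P1: store L1 := 48  bus=[BusRdX]  L1: P0=I P1=M  mem[L1]=58
9. P1: load  L1  bus=[-]  L1: P0=I P1=M  mem[L1]=58
10. P1: store L1 := 34  bus=[-]  L1: P0=I P1=M  mem[L1]=58
11. P0: load  L1  bus=[BusRd,Flush]  L1: P0=S P1=S  mem[L1]=34
12. P1: store L1 := 93  bus=[BusRdX]  L1: P0=I P1=M  mem[L1]=34

state = S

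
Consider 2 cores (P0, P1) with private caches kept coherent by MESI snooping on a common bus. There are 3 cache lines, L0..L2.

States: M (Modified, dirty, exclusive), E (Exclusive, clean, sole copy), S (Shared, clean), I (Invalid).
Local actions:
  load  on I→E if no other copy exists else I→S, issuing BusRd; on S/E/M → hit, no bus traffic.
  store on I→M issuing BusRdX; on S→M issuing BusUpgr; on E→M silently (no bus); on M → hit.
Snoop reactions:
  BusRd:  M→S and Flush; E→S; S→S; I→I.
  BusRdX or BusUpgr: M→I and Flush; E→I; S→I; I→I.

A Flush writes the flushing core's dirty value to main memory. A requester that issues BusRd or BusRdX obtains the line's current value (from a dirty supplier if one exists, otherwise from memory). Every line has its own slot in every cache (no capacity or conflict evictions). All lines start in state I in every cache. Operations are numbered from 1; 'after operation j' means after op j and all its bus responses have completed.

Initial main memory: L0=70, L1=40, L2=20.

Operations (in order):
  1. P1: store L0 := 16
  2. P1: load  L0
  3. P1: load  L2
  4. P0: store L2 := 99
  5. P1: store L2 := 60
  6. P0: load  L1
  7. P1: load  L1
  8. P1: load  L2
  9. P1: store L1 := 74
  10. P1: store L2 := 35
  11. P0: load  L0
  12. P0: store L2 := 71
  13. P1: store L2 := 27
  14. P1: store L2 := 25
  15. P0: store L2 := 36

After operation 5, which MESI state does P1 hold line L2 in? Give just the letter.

[1] P1: store L0 := 16 | P0:I, P1:M(16) | bus: BusRdX
[2] P1: load  L0 | P0:I, P1:M(16) | bus: none
[3] P1: load  L2 | P0:I, P1:E(20) | bus: BusRd
[4] P0: store L2 := 99 | P0:M(99), P1:I | bus: BusRdX
[5] P1: store L2 := 60 | P0:I, P1:M(60) | bus: BusRdX,Flush
[6] P0: load  L1 | P0:E(40), P1:I | bus: BusRd
[7] P1: load  L1 | P0:S(40), P1:S(40) | bus: BusRd
[8] P1: load  L2 | P0:I, P1:M(60) | bus: none
[9] P1: store L1 := 74 | P0:I, P1:M(74) | bus: BusUpgr
[10] P1: store L2 := 35 | P0:I, P1:M(35) | bus: none
[11] P0: load  L0 | P0:S(16), P1:S(16) | bus: BusRd,Flush
[12] P0: store L2 := 71 | P0:M(71), P1:I | bus: BusRdX,Flush
[13] P1: store L2 := 27 | P0:I, P1:M(27) | bus: BusRdX,Flush
[14] P1: store L2 := 25 | P0:I, P1:M(25) | bus: none
[15] P0: store L2 := 36 | P0:M(36), P1:I | bus: BusRdX,Flush

state = M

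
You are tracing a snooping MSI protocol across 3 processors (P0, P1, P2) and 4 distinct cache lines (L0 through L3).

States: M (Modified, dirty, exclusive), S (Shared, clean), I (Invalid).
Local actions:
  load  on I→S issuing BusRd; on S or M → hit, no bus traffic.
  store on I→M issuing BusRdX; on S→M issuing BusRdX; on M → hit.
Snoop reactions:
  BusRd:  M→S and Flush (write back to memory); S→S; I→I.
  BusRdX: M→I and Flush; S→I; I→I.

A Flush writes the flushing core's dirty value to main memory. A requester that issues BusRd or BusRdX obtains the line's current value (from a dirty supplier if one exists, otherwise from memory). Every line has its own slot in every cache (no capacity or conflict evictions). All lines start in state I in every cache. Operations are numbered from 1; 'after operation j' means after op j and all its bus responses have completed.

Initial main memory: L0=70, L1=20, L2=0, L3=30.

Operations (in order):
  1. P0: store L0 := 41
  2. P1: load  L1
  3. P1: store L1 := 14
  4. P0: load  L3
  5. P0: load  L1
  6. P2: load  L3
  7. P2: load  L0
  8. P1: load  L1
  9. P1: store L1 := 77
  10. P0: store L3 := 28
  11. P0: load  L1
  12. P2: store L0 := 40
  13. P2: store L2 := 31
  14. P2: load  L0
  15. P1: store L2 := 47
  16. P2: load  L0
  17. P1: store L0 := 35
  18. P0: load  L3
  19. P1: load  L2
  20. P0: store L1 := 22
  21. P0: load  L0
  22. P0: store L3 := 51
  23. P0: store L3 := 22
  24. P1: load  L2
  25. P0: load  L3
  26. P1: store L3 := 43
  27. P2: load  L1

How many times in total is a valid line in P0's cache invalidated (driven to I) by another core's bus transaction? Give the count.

[1] P0: store L0 := 41 | P0:M(41), P1:I, P2:I | bus: BusRdX
[2] P1: load  L1 | P0:I, P1:S(20), P2:I | bus: BusRd
[3] P1: store L1 := 14 | P0:I, P1:M(14), P2:I | bus: BusRdX
[4] P0: load  L3 | P0:S(30), P1:I, P2:I | bus: BusRd
[5] P0: load  L1 | P0:S(14), P1:S(14), P2:I | bus: BusRd,Flush
[6] P2: load  L3 | P0:S(30), P1:I, P2:S(30) | bus: BusRd
[7] P2: load  L0 | P0:S(41), P1:I, P2:S(41) | bus: BusRd,Flush
[8] P1: load  L1 | P0:S(14), P1:S(14), P2:I | bus: none
[9] P1: store L1 := 77 | P0:I, P1:M(77), P2:I | bus: BusRdX
[10] P0: store L3 := 28 | P0:M(28), P1:I, P2:I | bus: BusRdX
[11] P0: load  L1 | P0:S(77), P1:S(77), P2:I | bus: BusRd,Flush
[12] P2: store L0 := 40 | P0:I, P1:I, P2:M(40) | bus: BusRdX
[13] P2: store L2 := 31 | P0:I, P1:I, P2:M(31) | bus: BusRdX
[14] P2: load  L0 | P0:I, P1:I, P2:M(40) | bus: none
[15] P1: store L2 := 47 | P0:I, P1:M(47), P2:I | bus: BusRdX,Flush
[16] P2: load  L0 | P0:I, P1:I, P2:M(40) | bus: none
[17] P1: store L0 := 35 | P0:I, P1:M(35), P2:I | bus: BusRdX,Flush
[18] P0: load  L3 | P0:M(28), P1:I, P2:I | bus: none
[19] P1: load  L2 | P0:I, P1:M(47), P2:I | bus: none
[20] P0: store L1 := 22 | P0:M(22), P1:I, P2:I | bus: BusRdX
[21] P0: load  L0 | P0:S(35), P1:S(35), P2:I | bus: BusRd,Flush
[22] P0: store L3 := 51 | P0:M(51), P1:I, P2:I | bus: none
[23] P0: store L3 := 22 | P0:M(22), P1:I, P2:I | bus: none
[24] P1: load  L2 | P0:I, P1:M(47), P2:I | bus: none
[25] P0: load  L3 | P0:M(22), P1:I, P2:I | bus: none
[26] P1: store L3 := 43 | P0:I, P1:M(43), P2:I | bus: BusRdX,Flush
[27] P2: load  L1 | P0:S(22), P1:I, P2:S(22) | bus: BusRd,Flush

invalidations = 3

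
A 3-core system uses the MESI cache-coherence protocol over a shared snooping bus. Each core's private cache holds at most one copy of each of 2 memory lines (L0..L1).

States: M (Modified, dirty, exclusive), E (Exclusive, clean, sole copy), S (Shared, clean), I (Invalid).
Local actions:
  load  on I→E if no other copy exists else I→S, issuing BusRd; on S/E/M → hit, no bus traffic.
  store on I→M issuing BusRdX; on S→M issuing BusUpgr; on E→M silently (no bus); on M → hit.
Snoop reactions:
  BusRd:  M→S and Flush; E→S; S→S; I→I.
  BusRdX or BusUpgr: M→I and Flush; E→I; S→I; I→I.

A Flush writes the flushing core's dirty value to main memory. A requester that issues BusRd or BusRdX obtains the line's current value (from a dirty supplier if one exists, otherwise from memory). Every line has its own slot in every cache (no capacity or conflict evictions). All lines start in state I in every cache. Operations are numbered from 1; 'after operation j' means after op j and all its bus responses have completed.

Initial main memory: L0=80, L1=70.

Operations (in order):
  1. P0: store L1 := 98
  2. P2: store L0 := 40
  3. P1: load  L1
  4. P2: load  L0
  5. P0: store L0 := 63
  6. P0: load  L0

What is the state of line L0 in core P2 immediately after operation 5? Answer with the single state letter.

state = I

1. P0: store L1 := 98  bus=[BusRdX]  L1: P0=M P1=I P2=I  mem[L1]=70
2. P2: store L0 := 40  bus=[BusRdX]  L0: P0=I P1=I P2=M  mem[L0]=80
3. P1: load  L1  bus=[BusRd,Flush]  L1: P0=S P1=S P2=I  mem[L1]=98
4. P2: load  L0  bus=[-]  L0: P0=I P1=I P2=M  mem[L0]=80
5. P0: store L0 := 63  bus=[BusRdX,Flush]  L0: P0=M P1=I P2=I  mem[L0]=40
6. P0: load  L0  bus=[-]  L0: P0=M P1=I P2=I  mem[L0]=40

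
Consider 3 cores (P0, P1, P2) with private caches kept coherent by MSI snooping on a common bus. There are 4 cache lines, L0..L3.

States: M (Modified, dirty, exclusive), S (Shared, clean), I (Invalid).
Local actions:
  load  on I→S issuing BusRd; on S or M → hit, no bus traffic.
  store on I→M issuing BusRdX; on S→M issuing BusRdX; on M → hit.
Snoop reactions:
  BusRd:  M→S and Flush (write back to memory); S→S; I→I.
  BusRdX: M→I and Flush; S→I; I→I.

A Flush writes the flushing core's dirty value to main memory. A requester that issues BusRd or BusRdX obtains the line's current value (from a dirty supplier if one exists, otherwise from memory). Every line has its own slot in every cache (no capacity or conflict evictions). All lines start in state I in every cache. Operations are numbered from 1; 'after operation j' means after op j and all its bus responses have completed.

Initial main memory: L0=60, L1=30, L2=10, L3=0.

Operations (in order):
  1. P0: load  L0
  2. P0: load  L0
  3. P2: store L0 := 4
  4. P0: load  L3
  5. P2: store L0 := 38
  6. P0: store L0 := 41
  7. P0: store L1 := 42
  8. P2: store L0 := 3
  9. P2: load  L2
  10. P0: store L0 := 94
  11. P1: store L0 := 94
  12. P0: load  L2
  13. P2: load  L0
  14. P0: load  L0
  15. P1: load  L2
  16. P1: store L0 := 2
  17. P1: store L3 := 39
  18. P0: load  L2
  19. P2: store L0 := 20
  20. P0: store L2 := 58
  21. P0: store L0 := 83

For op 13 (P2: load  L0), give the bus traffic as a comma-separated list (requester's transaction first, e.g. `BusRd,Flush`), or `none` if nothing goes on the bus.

bus = BusRd,Flush

1. P0: load  L0  bus=[BusRd]  L0: P0=S P1=I P2=I  mem[L0]=60
2. P0: load  L0  bus=[-]  L0: P0=S P1=I P2=I  mem[L0]=60
3. P2: store L0 := 4  bus=[BusRdX]  L0: P0=I P1=I P2=M  mem[L0]=60
4. P0: load  L3  bus=[BusRd]  L3: P0=S P1=I P2=I  mem[L3]=0
5. P2: store L0 := 38  bus=[-]  L0: P0=I P1=I P2=M  mem[L0]=60
6. P0: store L0 := 41  bus=[BusRdX,Flush]  L0: P0=M P1=I P2=I  mem[L0]=38
7. P0: store L1 := 42  bus=[BusRdX]  L1: P0=M P1=I P2=I  mem[L1]=30
8. P2: store L0 := 3  bus=[BusRdX,Flush]  L0: P0=I P1=I P2=M  mem[L0]=41
9. P2: load  L2  bus=[BusRd]  L2: P0=I P1=I P2=S  mem[L2]=10
10. P0: store L0 := 94  bus=[BusRdX,Flush]  L0: P0=M P1=I P2=I  mem[L0]=3
11. P1: store L0 := 94  bus=[BusRdX,Flush]  L0: P0=I P1=M P2=I  mem[L0]=94
12. P0: load  L2  bus=[BusRd]  L2: P0=S P1=I P2=S  mem[L2]=10
13. P2: load  L0  bus=[BusRd,Flush]  L0: P0=I P1=S P2=S  mem[L0]=94
14. P0: load  L0  bus=[BusRd]  L0: P0=S P1=S P2=S  mem[L0]=94
15. P1: load  L2  bus=[BusRd]  L2: P0=S P1=S P2=S  mem[L2]=10
16. P1: store L0 := 2  bus=[BusRdX]  L0: P0=I P1=M P2=I  mem[L0]=94
17. P1: store L3 := 39  bus=[BusRdX]  L3: P0=I P1=M P2=I  mem[L3]=0
18. P0: load  L2  bus=[-]  L2: P0=S P1=S P2=S  mem[L2]=10
19. P2: store L0 := 20  bus=[BusRdX,Flush]  L0: P0=I P1=I P2=M  mem[L0]=2
20. P0: store L2 := 58  bus=[BusRdX]  L2: P0=M P1=I P2=I  mem[L2]=10
21. P0: store L0 := 83  bus=[BusRdX,Flush]  L0: P0=M P1=I P2=I  mem[L0]=20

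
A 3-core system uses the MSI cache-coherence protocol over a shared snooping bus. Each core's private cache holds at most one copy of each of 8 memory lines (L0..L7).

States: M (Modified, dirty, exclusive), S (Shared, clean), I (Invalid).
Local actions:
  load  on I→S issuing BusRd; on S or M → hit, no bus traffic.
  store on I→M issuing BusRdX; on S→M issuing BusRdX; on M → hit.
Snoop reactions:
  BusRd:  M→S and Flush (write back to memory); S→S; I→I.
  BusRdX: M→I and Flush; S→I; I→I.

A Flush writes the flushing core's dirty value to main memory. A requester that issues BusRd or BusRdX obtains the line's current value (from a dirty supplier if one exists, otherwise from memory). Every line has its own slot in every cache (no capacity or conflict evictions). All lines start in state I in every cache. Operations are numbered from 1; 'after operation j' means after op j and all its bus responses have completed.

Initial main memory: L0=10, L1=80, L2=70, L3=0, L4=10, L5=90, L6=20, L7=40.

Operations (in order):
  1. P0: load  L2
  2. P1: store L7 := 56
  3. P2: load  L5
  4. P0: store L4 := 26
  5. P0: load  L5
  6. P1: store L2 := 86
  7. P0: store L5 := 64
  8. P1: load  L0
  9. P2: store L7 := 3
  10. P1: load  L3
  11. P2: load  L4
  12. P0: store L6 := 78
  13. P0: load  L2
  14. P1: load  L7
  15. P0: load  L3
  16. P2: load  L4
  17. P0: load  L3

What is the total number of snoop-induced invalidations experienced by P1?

invalidations = 1

1. P0: load  L2  bus=[BusRd]  L2: P0=S P1=I P2=I  mem[L2]=70
2. P1: store L7 := 56  bus=[BusRdX]  L7: P0=I P1=M P2=I  mem[L7]=40
3. P2: load  L5  bus=[BusRd]  L5: P0=I P1=I P2=S  mem[L5]=90
4. P0: store L4 := 26  bus=[BusRdX]  L4: P0=M P1=I P2=I  mem[L4]=10
5. P0: load  L5  bus=[BusRd]  L5: P0=S P1=I P2=S  mem[L5]=90
6. P1: store L2 := 86  bus=[BusRdX]  L2: P0=I P1=M P2=I  mem[L2]=70
7. P0: store L5 := 64  bus=[BusRdX]  L5: P0=M P1=I P2=I  mem[L5]=90
8. P1: load  L0  bus=[BusRd]  L0: P0=I P1=S P2=I  mem[L0]=10
9. P2: store L7 := 3  bus=[BusRdX,Flush]  L7: P0=I P1=I P2=M  mem[L7]=56
10. P1: load  L3  bus=[BusRd]  L3: P0=I P1=S P2=I  mem[L3]=0
11. P2: load  L4  bus=[BusRd,Flush]  L4: P0=S P1=I P2=S  mem[L4]=26
12. P0: store L6 := 78  bus=[BusRdX]  L6: P0=M P1=I P2=I  mem[L6]=20
13. P0: load  L2  bus=[BusRd,Flush]  L2: P0=S P1=S P2=I  mem[L2]=86
14. P1: load  L7  bus=[BusRd,Flush]  L7: P0=I P1=S P2=S  mem[L7]=3
15. P0: load  L3  bus=[BusRd]  L3: P0=S P1=S P2=I  mem[L3]=0
16. P2: load  L4  bus=[-]  L4: P0=S P1=I P2=S  mem[L4]=26
17. P0: load  L3  bus=[-]  L3: P0=S P1=S P2=I  mem[L3]=0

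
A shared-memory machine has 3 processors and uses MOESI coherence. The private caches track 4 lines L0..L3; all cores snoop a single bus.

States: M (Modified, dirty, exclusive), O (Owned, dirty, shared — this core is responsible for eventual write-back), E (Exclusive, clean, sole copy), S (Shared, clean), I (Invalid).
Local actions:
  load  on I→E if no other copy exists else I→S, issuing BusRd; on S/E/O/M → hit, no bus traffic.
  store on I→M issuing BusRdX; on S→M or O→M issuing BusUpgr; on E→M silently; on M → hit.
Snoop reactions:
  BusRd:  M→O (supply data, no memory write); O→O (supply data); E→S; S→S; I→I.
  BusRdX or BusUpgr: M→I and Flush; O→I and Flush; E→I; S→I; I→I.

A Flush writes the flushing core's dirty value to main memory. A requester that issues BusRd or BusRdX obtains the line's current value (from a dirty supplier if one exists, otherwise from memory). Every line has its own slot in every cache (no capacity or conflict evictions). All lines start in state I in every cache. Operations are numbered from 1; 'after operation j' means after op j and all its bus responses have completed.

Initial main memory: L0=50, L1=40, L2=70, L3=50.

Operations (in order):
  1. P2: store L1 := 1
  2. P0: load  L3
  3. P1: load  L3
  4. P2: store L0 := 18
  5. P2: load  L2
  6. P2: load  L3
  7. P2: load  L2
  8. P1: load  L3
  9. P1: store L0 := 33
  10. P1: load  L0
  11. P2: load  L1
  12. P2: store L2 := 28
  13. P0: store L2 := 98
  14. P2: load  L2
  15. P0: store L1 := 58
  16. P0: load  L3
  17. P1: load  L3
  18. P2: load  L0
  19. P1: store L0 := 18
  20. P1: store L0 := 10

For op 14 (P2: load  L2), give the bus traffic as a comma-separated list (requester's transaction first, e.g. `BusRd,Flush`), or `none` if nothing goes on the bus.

bus = BusRd

[1] P2: store L1 := 1 | P0:I, P1:I, P2:M(1) | bus: BusRdX
[2] P0: load  L3 | P0:E(50), P1:I, P2:I | bus: BusRd
[3] P1: load  L3 | P0:S(50), P1:S(50), P2:I | bus: BusRd
[4] P2: store L0 := 18 | P0:I, P1:I, P2:M(18) | bus: BusRdX
[5] P2: load  L2 | P0:I, P1:I, P2:E(70) | bus: BusRd
[6] P2: load  L3 | P0:S(50), P1:S(50), P2:S(50) | bus: BusRd
[7] P2: load  L2 | P0:I, P1:I, P2:E(70) | bus: none
[8] P1: load  L3 | P0:S(50), P1:S(50), P2:S(50) | bus: none
[9] P1: store L0 := 33 | P0:I, P1:M(33), P2:I | bus: BusRdX,Flush
[10] P1: load  L0 | P0:I, P1:M(33), P2:I | bus: none
[11] P2: load  L1 | P0:I, P1:I, P2:M(1) | bus: none
[12] P2: store L2 := 28 | P0:I, P1:I, P2:M(28) | bus: none
[13] P0: store L2 := 98 | P0:M(98), P1:I, P2:I | bus: BusRdX,Flush
[14] P2: load  L2 | P0:O(98), P1:I, P2:S(98) | bus: BusRd
[15] P0: store L1 := 58 | P0:M(58), P1:I, P2:I | bus: BusRdX,Flush
[16] P0: load  L3 | P0:S(50), P1:S(50), P2:S(50) | bus: none
[17] P1: load  L3 | P0:S(50), P1:S(50), P2:S(50) | bus: none
[18] P2: load  L0 | P0:I, P1:O(33), P2:S(33) | bus: BusRd
[19] P1: store L0 := 18 | P0:I, P1:M(18), P2:I | bus: BusUpgr
[20] P1: store L0 := 10 | P0:I, P1:M(10), P2:I | bus: none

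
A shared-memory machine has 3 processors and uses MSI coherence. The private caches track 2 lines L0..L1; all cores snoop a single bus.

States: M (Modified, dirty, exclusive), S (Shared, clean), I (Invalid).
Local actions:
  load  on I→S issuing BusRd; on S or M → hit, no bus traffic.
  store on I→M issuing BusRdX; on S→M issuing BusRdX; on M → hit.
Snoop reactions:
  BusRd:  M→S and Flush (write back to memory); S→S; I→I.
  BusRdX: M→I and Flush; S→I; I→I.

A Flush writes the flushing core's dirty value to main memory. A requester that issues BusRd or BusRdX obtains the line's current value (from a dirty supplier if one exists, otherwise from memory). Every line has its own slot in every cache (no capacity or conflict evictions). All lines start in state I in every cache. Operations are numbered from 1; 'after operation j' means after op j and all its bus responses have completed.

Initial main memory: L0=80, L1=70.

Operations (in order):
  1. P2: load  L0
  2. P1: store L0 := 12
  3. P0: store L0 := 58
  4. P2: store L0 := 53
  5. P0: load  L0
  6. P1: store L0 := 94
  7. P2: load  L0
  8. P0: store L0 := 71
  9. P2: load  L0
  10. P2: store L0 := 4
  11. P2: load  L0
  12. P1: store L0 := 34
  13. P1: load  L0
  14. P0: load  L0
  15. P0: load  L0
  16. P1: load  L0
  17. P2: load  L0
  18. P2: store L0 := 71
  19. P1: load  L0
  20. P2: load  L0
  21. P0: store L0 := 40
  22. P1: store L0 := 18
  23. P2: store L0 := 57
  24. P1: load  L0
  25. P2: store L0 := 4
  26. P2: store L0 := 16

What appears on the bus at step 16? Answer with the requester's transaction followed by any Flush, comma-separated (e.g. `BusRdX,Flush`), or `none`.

1. P2: load  L0  bus=[BusRd]  L0: P0=I P1=I P2=S  mem[L0]=80
2. P1: store L0 := 12  bus=[BusRdX]  L0: P0=I P1=M P2=I  mem[L0]=80
3. P0: store L0 := 58  bus=[BusRdX,Flush]  L0: P0=M P1=I P2=I  mem[L0]=12
4. P2: store L0 := 53  bus=[BusRdX,Flush]  L0: P0=I P1=I P2=M  mem[L0]=58
5. P0: load  L0  bus=[BusRd,Flush]  L0: P0=S P1=I P2=S  mem[L0]=53
6. P1: store L0 := 94  bus=[BusRdX]  L0: P0=I P1=M P2=I  mem[L0]=53
7. P2: load  L0  bus=[BusRd,Flush]  L0: P0=I P1=S P2=S  mem[L0]=94
8. P0: store L0 := 71  bus=[BusRdX]  L0: P0=M P1=I P2=I  mem[L0]=94
9. P2: load  L0  bus=[BusRd,Flush]  L0: P0=S P1=I P2=S  mem[L0]=71
10. P2: store L0 := 4  bus=[BusRdX]  L0: P0=I P1=I P2=M  mem[L0]=71
11. P2: load  L0  bus=[-]  L0: P0=I P1=I P2=M  mem[L0]=71
12. P1: store L0 := 34  bus=[BusRdX,Flush]  L0: P0=I P1=M P2=I  mem[L0]=4
13. P1: load  L0  bus=[-]  L0: P0=I P1=M P2=I  mem[L0]=4
14. P0: load  L0  bus=[BusRd,Flush]  L0: P0=S P1=S P2=I  mem[L0]=34
15. P0: load  L0  bus=[-]  L0: P0=S P1=S P2=I  mem[L0]=34
16. P1: load  L0  bus=[-]  L0: P0=S P1=S P2=I  mem[L0]=34
17. P2: load  L0  bus=[BusRd]  L0: P0=S P1=S P2=S  mem[L0]=34
18. P2: store L0 := 71  bus=[BusRdX]  L0: P0=I P1=I P2=M  mem[L0]=34
19. P1: load  L0  bus=[BusRd,Flush]  L0: P0=I P1=S P2=S  mem[L0]=71
20. P2: load  L0  bus=[-]  L0: P0=I P1=S P2=S  mem[L0]=71
21. P0: store L0 := 40  bus=[BusRdX]  L0: P0=M P1=I P2=I  mem[L0]=71
22. P1: store L0 := 18  bus=[BusRdX,Flush]  L0: P0=I P1=M P2=I  mem[L0]=40
23. P2: store L0 := 57  bus=[BusRdX,Flush]  L0: P0=I P1=I P2=M  mem[L0]=18
24. P1: load  L0  bus=[BusRd,Flush]  L0: P0=I P1=S P2=S  mem[L0]=57
25. P2: store L0 := 4  bus=[BusRdX]  L0: P0=I P1=I P2=M  mem[L0]=57
26. P2: store L0 := 16  bus=[-]  L0: P0=I P1=I P2=M  mem[L0]=57

bus = none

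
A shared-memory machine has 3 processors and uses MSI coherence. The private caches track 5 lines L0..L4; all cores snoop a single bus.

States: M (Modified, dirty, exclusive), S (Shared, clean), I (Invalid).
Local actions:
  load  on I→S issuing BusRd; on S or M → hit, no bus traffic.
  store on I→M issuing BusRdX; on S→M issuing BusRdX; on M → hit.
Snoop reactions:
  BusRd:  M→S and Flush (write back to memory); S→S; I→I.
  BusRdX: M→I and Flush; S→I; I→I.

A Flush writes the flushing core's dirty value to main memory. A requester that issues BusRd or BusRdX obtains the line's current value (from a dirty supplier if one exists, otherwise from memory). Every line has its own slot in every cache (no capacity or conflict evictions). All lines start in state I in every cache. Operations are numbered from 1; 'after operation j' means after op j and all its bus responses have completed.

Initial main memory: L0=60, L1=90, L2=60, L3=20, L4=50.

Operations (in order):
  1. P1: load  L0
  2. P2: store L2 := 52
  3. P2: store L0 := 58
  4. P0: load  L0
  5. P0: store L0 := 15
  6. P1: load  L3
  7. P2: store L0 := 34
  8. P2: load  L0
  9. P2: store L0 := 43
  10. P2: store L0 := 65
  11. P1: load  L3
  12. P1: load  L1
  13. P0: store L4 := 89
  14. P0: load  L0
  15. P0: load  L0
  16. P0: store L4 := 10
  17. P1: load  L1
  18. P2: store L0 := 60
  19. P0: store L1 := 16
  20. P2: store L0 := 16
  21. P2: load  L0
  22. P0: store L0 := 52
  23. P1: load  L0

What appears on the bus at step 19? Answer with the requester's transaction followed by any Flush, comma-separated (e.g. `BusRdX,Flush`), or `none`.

bus = BusRdX

  op1 P1: load  L0 → I/S/I on L0; bus BusRd; mem=60
  op2 P2: store L2 := 52 → I/I/M on L2; bus BusRdX; mem=60
  op3 P2: store L0 := 58 → I/I/M on L0; bus BusRdX; mem=60
  op4 P0: load  L0 → S/I/S on L0; bus BusRd Flush; mem=58
  op5 P0: store L0 := 15 → M/I/I on L0; bus BusRdX; mem=58
  op6 P1: load  L3 → I/S/I on L3; bus BusRd; mem=20
  op7 P2: store L0 := 34 → I/I/M on L0; bus BusRdX Flush; mem=15
  op8 P2: load  L0 → I/I/M on L0; bus (none); mem=15
  op9 P2: store L0 := 43 → I/I/M on L0; bus (none); mem=15
  op10 P2: store L0 := 65 → I/I/M on L0; bus (none); mem=15
  op11 P1: load  L3 → I/S/I on L3; bus (none); mem=20
  op12 P1: load  L1 → I/S/I on L1; bus BusRd; mem=90
  op13 P0: store L4 := 89 → M/I/I on L4; bus BusRdX; mem=50
  op14 P0: load  L0 → S/I/S on L0; bus BusRd Flush; mem=65
  op15 P0: load  L0 → S/I/S on L0; bus (none); mem=65
  op16 P0: store L4 := 10 → M/I/I on L4; bus (none); mem=50
  op17 P1: load  L1 → I/S/I on L1; bus (none); mem=90
  op18 P2: store L0 := 60 → I/I/M on L0; bus BusRdX; mem=65
  op19 P0: store L1 := 16 → M/I/I on L1; bus BusRdX; mem=90
  op20 P2: store L0 := 16 → I/I/M on L0; bus (none); mem=65
  op21 P2: load  L0 → I/I/M on L0; bus (none); mem=65
  op22 P0: store L0 := 52 → M/I/I on L0; bus BusRdX Flush; mem=16
  op23 P1: load  L0 → S/S/I on L0; bus BusRd Flush; mem=52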